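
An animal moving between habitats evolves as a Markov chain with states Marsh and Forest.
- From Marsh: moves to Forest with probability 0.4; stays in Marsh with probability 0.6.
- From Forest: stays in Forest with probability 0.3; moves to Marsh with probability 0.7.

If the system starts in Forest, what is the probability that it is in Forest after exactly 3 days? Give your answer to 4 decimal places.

0.3630

Propagate the distribution vector 3 days from Forest.
After 0 days: (0.0000, 1.0000)
After 1 day: (0.7000, 0.3000)
After 2 days: (0.6300, 0.3700)
After 3 days: (0.6370, 0.3630)
P(in Forest after 3 days) = 0.3630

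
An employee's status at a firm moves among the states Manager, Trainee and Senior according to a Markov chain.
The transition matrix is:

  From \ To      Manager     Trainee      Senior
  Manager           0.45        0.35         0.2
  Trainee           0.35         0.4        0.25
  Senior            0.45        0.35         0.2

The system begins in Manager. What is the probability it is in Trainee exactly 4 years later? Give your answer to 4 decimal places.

0.3684

Propagate the distribution vector 4 years from Manager.
After 0 years: (1.0000, 0.0000, 0.0000)
After 1 year: (0.4500, 0.3500, 0.2000)
After 2 years: (0.4150, 0.3675, 0.2175)
After 3 years: (0.4133, 0.3684, 0.2184)
After 4 years: (0.4132, 0.3684, 0.2184)
P(in Trainee after 4 years) = 0.3684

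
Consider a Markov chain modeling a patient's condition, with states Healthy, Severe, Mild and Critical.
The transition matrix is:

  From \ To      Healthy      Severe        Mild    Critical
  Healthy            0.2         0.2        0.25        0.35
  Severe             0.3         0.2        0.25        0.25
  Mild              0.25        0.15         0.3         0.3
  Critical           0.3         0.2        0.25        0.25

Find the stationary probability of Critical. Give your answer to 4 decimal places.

Let the stationary distribution be π with π = πP and π_1 + π_2 + π_3 + π_4 = 1.
π_1 = 0.2·π_1 + 0.3·π_2 + 0.25·π_3 + 0.3·π_4
π_2 = 0.2·π_1 + 0.2·π_2 + 0.15·π_3 + 0.2·π_4
π_3 = 0.25·π_1 + 0.25·π_2 + 0.3·π_3 + 0.25·π_4
Solving with the normalization constraint gives π = (0.2608, 0.1868, 0.2632, 0.2892).
So the stationary probability of Critical is 0.2892.

0.2892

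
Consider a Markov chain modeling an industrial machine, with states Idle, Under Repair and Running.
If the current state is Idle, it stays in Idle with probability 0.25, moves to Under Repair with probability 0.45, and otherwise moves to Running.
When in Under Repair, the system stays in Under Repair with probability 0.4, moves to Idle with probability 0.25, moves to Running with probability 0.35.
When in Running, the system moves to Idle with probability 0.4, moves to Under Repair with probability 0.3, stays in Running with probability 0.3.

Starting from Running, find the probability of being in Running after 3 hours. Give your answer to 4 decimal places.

Propagate the distribution vector 3 hours from Running.
After 0 hours: (0.0000, 0.0000, 1.0000)
After 1 hour: (0.4000, 0.3000, 0.3000)
After 2 hours: (0.2950, 0.3900, 0.3150)
After 3 hours: (0.2973, 0.3833, 0.3195)
P(in Running after 3 hours) = 0.3195

0.3195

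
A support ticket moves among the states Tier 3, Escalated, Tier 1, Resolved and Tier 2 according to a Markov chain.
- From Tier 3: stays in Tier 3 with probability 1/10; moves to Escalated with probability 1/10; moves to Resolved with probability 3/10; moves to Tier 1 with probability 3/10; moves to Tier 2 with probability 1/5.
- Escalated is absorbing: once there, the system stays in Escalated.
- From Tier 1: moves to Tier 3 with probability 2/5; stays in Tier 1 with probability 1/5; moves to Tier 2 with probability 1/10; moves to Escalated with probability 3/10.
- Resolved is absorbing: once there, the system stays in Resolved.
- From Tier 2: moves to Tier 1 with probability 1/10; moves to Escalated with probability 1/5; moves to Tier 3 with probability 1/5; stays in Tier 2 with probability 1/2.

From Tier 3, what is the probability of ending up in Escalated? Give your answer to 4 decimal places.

Let h(s) be the probability of absorption at Escalated starting from transient state s. Then h(Escalated) = 1 and h(Resolved) = 0. By first-step analysis:
h(Tier 3) = 0.1·h(Tier 3) + 0.1·1 + 0.3·h(Tier 1) + 0.3·0 + 0.2·h(Tier 2)
h(Tier 1) = 0.4·h(Tier 3) + 0.3·1 + 0.2·h(Tier 1) + 0.1·h(Tier 2)
h(Tier 2) = 0.2·h(Tier 3) + 0.2·1 + 0.1·h(Tier 1) + 0.5·h(Tier 2)
Solving: h(Tier 3) = 0.5224, h(Tier 1) = 0.7306, h(Tier 2) = 0.7551.
Starting from Tier 3, the probability is 0.5224.

0.5224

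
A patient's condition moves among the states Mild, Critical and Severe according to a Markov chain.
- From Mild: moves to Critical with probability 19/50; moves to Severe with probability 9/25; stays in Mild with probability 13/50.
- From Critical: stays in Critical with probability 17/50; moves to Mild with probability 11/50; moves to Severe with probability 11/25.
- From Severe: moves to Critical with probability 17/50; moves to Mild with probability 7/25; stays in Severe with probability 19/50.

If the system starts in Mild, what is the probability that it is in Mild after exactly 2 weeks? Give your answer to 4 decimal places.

0.2520

Sum over the intermediate state after 1 week:
P = P(Mild→Mild)·P(Mild→Mild) + P(Mild→Critical)·P(Critical→Mild) + P(Mild→Severe)·P(Severe→Mild)
  = 0.26×0.26 + 0.38×0.22 + 0.36×0.28
  = 0.0676 + 0.0836 + 0.1008 = 0.2520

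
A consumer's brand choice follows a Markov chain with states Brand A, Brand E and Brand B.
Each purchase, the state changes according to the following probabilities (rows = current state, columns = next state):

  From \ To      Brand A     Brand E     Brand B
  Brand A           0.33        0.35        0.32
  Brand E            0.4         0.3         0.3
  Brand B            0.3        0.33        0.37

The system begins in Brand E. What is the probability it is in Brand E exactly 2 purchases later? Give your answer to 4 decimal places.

Sum over the intermediate state after 1 purchase:
P = P(Brand E→Brand A)·P(Brand A→Brand E) + P(Brand E→Brand E)·P(Brand E→Brand E) + P(Brand E→Brand B)·P(Brand B→Brand E)
  = 0.4×0.35 + 0.3×0.3 + 0.3×0.33
  = 0.1400 + 0.0900 + 0.0990 = 0.3290

0.3290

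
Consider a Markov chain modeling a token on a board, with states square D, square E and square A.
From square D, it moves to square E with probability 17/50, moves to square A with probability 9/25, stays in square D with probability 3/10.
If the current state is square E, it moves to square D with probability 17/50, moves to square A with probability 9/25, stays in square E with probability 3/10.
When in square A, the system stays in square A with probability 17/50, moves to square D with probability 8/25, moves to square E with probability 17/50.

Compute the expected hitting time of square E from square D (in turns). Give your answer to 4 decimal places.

2.9412

Let t(s) be the expected number of turns to first reach square E from state s, with t(square E) = 0. Conditioning on the first turn:
t(square D) = 1 + 0.3·t(square D) + 0.36·t(square A)
t(square A) = 1 + 0.32·t(square D) + 0.34·t(square A)
Solving: t(square D) = 2.9412, t(square A) = 2.9412.
Expected turns from square D to square E: 2.9412.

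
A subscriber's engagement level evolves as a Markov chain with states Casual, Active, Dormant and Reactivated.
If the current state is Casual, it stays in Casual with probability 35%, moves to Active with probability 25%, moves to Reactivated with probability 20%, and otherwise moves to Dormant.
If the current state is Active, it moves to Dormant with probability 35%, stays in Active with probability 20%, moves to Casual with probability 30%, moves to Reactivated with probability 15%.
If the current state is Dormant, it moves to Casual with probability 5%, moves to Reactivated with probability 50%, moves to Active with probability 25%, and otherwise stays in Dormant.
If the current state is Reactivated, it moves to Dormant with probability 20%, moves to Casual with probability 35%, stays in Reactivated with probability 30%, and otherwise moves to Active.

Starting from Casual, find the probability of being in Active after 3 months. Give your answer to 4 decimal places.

Propagate the distribution vector 3 months from Casual.
After 0 months: (1.0000, 0.0000, 0.0000, 0.0000)
After 1 month: (0.3500, 0.2500, 0.2000, 0.2000)
After 2 months: (0.2775, 0.2175, 0.2375, 0.2675)
After 3 months: (0.2679, 0.2124, 0.2326, 0.2871)
P(in Active after 3 months) = 0.2124

0.2124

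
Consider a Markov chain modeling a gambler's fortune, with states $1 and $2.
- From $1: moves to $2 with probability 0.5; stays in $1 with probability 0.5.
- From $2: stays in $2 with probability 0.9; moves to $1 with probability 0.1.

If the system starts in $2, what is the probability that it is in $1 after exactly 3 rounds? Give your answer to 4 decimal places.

0.1560

Propagate the distribution vector 3 rounds from $2.
After 0 rounds: (0.0000, 1.0000)
After 1 round: (0.1000, 0.9000)
After 2 rounds: (0.1400, 0.8600)
After 3 rounds: (0.1560, 0.8440)
P(in $1 after 3 rounds) = 0.1560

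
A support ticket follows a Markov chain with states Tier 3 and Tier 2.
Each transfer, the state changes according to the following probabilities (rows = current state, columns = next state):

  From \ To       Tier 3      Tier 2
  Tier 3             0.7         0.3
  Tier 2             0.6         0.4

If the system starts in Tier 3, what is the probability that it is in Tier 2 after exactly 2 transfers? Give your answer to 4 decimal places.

0.3300

Sum over the intermediate state after 1 transfer:
P = P(Tier 3→Tier 3)·P(Tier 3→Tier 2) + P(Tier 3→Tier 2)·P(Tier 2→Tier 2)
  = 0.7×0.3 + 0.3×0.4
  = 0.2100 + 0.1200 = 0.3300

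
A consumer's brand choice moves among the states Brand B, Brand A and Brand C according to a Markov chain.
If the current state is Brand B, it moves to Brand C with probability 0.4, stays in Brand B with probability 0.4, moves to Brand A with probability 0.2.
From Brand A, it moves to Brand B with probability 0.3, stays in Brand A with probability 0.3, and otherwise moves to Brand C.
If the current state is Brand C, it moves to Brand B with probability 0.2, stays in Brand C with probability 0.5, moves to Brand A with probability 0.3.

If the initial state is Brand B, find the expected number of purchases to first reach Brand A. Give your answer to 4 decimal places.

4.0909

Let t(s) be the expected number of purchases to first reach Brand A from state s, with t(Brand A) = 0. Conditioning on the first purchase:
t(Brand B) = 1 + 0.4·t(Brand B) + 0.4·t(Brand C)
t(Brand C) = 1 + 0.2·t(Brand B) + 0.5·t(Brand C)
Solving: t(Brand B) = 4.0909, t(Brand C) = 3.6364.
Expected purchases from Brand B to Brand A: 4.0909.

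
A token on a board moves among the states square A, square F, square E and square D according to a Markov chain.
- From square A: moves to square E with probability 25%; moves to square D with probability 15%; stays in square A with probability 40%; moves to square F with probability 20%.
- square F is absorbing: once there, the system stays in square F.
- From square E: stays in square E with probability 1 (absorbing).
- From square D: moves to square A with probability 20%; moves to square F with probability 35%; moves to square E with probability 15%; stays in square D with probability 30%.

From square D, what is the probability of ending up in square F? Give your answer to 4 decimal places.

Let h(s) be the probability of absorption at square F starting from transient state s. Then h(square F) = 1 and h(square E) = 0. By first-step analysis:
h(square A) = 0.4·h(square A) + 0.2·1 + 0.25·0 + 0.15·h(square D)
h(square D) = 0.2·h(square A) + 0.35·1 + 0.15·0 + 0.3·h(square D)
Solving: h(square A) = 0.4936, h(square D) = 0.6410.
Starting from square D, the probability is 0.6410.

0.6410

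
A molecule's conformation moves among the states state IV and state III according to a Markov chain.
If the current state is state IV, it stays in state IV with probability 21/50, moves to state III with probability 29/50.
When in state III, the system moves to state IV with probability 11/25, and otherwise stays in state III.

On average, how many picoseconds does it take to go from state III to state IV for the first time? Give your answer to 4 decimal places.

2.2727

Let t(s) be the expected number of picoseconds to first reach state IV from state s, with t(state IV) = 0. Conditioning on the first picosecond:
t(state III) = 1 + 0.56·t(state III)
Solving: t(state III) = 2.2727.
Expected picoseconds from state III to state IV: 2.2727.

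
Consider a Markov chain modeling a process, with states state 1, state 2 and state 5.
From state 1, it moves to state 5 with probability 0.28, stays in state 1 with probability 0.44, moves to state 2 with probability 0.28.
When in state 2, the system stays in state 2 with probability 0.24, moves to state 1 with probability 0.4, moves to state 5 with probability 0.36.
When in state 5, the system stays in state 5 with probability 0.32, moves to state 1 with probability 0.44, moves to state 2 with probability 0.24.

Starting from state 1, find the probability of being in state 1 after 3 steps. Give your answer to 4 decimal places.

0.4297

Propagate the distribution vector 3 steps from state 1.
After 0 steps: (1.0000, 0.0000, 0.0000)
After 1 step: (0.4400, 0.2800, 0.2800)
After 2 steps: (0.4288, 0.2576, 0.3136)
After 3 steps: (0.4297, 0.2572, 0.3132)
P(in state 1 after 3 steps) = 0.4297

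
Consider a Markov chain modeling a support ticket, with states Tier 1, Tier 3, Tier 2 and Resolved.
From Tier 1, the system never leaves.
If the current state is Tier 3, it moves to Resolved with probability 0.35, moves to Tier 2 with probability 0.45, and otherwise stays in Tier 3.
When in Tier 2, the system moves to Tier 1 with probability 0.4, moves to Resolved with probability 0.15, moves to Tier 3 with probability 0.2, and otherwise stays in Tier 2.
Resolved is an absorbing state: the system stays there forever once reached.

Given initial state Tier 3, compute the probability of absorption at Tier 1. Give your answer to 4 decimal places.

0.3529

Let h(s) be the probability of absorption at Tier 1 starting from transient state s. Then h(Tier 1) = 1 and h(Resolved) = 0. By first-step analysis:
h(Tier 3) = 0.2·h(Tier 3) + 0.45·h(Tier 2) + 0.35·0
h(Tier 2) = 0.4·1 + 0.2·h(Tier 3) + 0.25·h(Tier 2) + 0.15·0
Solving: h(Tier 3) = 0.3529, h(Tier 2) = 0.6275.
Starting from Tier 3, the probability is 0.3529.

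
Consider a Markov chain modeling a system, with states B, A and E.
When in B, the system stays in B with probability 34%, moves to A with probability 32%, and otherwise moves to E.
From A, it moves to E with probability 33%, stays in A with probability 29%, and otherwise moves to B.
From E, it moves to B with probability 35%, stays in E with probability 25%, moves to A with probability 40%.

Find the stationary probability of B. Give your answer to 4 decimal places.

Let the stationary distribution be π with π = πP and π_1 + π_2 + π_3 = 1.
π_1 = 0.34·π_1 + 0.38·π_2 + 0.35·π_3
π_2 = 0.32·π_1 + 0.29·π_2 + 0.4·π_3
Solving with the normalization constraint gives π = (0.3565, 0.3347, 0.3089).
So the stationary probability of B is 0.3565.

0.3565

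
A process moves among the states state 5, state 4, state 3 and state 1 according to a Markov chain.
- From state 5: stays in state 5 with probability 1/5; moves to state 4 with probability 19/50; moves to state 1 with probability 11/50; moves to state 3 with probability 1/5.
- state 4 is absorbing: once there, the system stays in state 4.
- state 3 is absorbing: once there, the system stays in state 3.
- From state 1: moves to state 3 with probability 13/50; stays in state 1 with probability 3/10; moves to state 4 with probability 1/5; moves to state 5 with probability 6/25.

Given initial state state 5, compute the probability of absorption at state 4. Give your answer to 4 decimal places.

Let h(s) be the probability of absorption at state 4 starting from transient state s. Then h(state 4) = 1 and h(state 3) = 0. By first-step analysis:
h(state 5) = 0.2·h(state 5) + 0.38·1 + 0.2·0 + 0.22·h(state 1)
h(state 1) = 0.24·h(state 5) + 0.2·1 + 0.26·0 + 0.3·h(state 1)
Solving: h(state 5) = 0.6112, h(state 1) = 0.4953.
Starting from state 5, the probability is 0.6112.

0.6112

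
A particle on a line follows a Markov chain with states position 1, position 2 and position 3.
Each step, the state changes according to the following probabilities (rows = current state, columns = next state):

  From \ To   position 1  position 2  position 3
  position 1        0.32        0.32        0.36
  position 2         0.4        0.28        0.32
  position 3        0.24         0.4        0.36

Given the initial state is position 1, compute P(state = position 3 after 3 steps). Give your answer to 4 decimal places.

0.3466

Propagate the distribution vector 3 steps from position 1.
After 0 steps: (1.0000, 0.0000, 0.0000)
After 1 step: (0.3200, 0.3200, 0.3600)
After 2 steps: (0.3168, 0.3360, 0.3472)
After 3 steps: (0.3191, 0.3343, 0.3466)
P(in position 3 after 3 steps) = 0.3466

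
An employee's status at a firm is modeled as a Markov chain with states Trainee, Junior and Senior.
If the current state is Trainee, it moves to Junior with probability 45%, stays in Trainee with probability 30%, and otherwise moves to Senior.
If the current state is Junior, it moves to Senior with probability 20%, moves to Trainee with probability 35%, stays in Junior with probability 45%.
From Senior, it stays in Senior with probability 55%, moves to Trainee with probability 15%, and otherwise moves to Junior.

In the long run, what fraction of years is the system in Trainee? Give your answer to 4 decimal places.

0.2708

Let the stationary distribution be π with π = πP and π_1 + π_2 + π_3 = 1.
π_1 = 0.3·π_1 + 0.35·π_2 + 0.15·π_3
π_2 = 0.45·π_1 + 0.45·π_2 + 0.3·π_3
Solving with the normalization constraint gives π = (0.2708, 0.4007, 0.3285).
So the stationary probability of Trainee is 0.2708.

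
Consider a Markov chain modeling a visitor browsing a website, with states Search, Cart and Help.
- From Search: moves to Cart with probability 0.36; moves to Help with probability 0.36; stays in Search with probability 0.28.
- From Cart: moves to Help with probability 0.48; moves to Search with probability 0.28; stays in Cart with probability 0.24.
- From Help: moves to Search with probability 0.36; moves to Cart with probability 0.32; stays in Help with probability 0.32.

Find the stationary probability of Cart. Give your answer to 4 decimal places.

Let the stationary distribution be π with π = πP and π_1 + π_2 + π_3 = 1.
π_1 = 0.28·π_1 + 0.28·π_2 + 0.36·π_3
π_2 = 0.36·π_1 + 0.24·π_2 + 0.32·π_3
Solving with the normalization constraint gives π = (0.3105, 0.3078, 0.3817).
So the stationary probability of Cart is 0.3078.

0.3078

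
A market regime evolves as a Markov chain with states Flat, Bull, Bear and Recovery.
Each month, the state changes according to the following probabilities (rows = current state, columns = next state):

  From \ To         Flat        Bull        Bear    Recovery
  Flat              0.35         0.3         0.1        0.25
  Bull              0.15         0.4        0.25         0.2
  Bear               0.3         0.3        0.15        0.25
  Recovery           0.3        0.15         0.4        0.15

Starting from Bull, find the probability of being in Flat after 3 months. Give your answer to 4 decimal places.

Propagate the distribution vector 3 months from Bull.
After 0 months: (0.0000, 1.0000, 0.0000, 0.0000)
After 1 month: (0.1500, 0.4000, 0.2500, 0.2000)
After 2 months: (0.2475, 0.3100, 0.2325, 0.2100)
After 3 months: (0.2659, 0.2995, 0.2211, 0.2135)
P(in Flat after 3 months) = 0.2659

0.2659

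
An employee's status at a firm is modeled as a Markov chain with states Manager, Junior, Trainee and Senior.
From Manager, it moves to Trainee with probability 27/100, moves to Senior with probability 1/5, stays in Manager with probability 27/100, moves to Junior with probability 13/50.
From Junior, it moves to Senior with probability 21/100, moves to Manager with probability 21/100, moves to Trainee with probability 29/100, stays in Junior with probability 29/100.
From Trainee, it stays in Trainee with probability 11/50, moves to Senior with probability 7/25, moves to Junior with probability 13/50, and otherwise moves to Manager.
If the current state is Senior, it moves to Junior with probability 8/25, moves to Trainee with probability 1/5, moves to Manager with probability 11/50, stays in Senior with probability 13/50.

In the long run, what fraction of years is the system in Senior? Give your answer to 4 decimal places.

0.2368

Let the stationary distribution be π with π = πP and π_1 + π_2 + π_3 + π_4 = 1.
π_1 = 0.27·π_1 + 0.21·π_2 + 0.24·π_3 + 0.22·π_4
π_2 = 0.26·π_1 + 0.29·π_2 + 0.26·π_3 + 0.32·π_4
π_3 = 0.27·π_1 + 0.29·π_2 + 0.22·π_3 + 0.2·π_4
Solving with the normalization constraint gives π = (0.2338, 0.2827, 0.2467, 0.2368).
So the stationary probability of Senior is 0.2368.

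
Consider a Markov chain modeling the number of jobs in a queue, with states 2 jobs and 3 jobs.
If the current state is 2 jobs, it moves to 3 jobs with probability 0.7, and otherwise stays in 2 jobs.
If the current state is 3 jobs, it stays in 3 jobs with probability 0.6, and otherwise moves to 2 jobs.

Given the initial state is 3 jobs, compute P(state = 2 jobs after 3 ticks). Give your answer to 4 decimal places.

Propagate the distribution vector 3 ticks from 3 jobs.
After 0 ticks: (0.0000, 1.0000)
After 1 tick: (0.4000, 0.6000)
After 2 ticks: (0.3600, 0.6400)
After 3 ticks: (0.3640, 0.6360)
P(in 2 jobs after 3 ticks) = 0.3640

0.3640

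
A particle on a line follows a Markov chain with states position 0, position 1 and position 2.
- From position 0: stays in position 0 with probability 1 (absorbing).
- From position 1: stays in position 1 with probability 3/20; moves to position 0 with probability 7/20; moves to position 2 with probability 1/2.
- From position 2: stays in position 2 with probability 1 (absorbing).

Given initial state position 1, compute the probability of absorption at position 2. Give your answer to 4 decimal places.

0.5882

Let h(s) be the probability of absorption at position 2 starting from transient state s. Then h(position 2) = 1 and h(position 0) = 0. By first-step analysis:
h(position 1) = 0.35·0 + 0.15·h(position 1) + 0.5·1
Solving: h(position 1) = 0.5882.
Starting from position 1, the probability is 0.5882.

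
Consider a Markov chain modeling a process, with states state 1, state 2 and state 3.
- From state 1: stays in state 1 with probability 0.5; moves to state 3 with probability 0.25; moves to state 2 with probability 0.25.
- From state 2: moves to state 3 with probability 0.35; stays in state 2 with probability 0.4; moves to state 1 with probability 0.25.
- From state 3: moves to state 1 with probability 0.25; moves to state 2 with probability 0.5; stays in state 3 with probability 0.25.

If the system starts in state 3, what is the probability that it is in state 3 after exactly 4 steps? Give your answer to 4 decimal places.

0.2883

Propagate the distribution vector 4 steps from state 3.
After 0 steps: (0.0000, 0.0000, 1.0000)
After 1 step: (0.2500, 0.5000, 0.2500)
After 2 steps: (0.3125, 0.3875, 0.3000)
After 3 steps: (0.3281, 0.3831, 0.2888)
After 4 steps: (0.3320, 0.3797, 0.2883)
P(in state 3 after 4 steps) = 0.2883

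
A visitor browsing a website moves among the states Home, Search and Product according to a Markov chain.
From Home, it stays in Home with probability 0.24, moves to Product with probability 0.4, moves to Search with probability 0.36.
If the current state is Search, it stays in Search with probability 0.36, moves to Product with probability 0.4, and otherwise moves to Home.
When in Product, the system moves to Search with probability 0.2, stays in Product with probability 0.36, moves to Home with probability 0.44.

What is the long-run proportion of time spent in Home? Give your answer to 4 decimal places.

Let the stationary distribution be π with π = πP and π_1 + π_2 + π_3 = 1.
π_1 = 0.24·π_1 + 0.24·π_2 + 0.44·π_3
π_2 = 0.36·π_1 + 0.36·π_2 + 0.2·π_3
Solving with the normalization constraint gives π = (0.3169, 0.2985, 0.3846).
So the stationary probability of Home is 0.3169.

0.3169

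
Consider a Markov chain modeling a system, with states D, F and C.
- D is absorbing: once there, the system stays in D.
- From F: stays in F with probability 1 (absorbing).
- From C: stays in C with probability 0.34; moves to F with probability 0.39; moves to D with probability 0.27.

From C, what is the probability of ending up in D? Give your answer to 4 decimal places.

Let h(s) be the probability of absorption at D starting from transient state s. Then h(D) = 1 and h(F) = 0. By first-step analysis:
h(C) = 0.27·1 + 0.39·0 + 0.34·h(C)
Solving: h(C) = 0.4091.
Starting from C, the probability is 0.4091.

0.4091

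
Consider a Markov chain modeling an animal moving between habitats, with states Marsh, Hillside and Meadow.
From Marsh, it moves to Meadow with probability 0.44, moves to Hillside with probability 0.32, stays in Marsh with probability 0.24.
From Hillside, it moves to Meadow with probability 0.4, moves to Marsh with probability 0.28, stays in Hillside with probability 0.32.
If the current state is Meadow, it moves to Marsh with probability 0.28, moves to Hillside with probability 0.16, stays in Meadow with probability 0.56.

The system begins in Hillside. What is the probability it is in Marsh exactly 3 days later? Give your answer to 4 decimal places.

Propagate the distribution vector 3 days from Hillside.
After 0 days: (0.0000, 1.0000, 0.0000)
After 1 day: (0.2800, 0.3200, 0.4000)
After 2 days: (0.2688, 0.2560, 0.4752)
After 3 days: (0.2692, 0.2440, 0.4868)
P(in Marsh after 3 days) = 0.2692

0.2692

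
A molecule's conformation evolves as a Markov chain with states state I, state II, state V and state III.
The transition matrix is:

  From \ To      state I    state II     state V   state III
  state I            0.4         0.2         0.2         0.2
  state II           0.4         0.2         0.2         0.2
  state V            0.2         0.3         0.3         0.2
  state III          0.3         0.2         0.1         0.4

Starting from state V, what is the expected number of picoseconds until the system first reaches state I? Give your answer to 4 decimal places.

Let t(s) be the expected number of picoseconds to first reach state I from state s, with t(state I) = 0. Conditioning on the first picosecond:
t(state II) = 1 + 0.2·t(state II) + 0.2·t(state V) + 0.2·t(state III)
t(state V) = 1 + 0.3·t(state II) + 0.3·t(state V) + 0.2·t(state III)
t(state III) = 1 + 0.2·t(state II) + 0.1·t(state V) + 0.4·t(state III)
Solving: t(state II) = 2.9752, t(state V) = 3.6364, t(state III) = 3.2645.
Expected picoseconds from state V to state I: 3.6364.

3.6364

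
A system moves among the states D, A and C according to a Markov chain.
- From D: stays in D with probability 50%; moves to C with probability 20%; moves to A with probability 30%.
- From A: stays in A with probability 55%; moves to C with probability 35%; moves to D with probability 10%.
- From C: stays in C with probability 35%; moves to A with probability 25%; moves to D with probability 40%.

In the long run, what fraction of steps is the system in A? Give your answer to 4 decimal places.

0.3798

Let the stationary distribution be π with π = πP and π_1 + π_2 + π_3 = 1.
π_1 = 0.5·π_1 + 0.1·π_2 + 0.4·π_3
π_2 = 0.3·π_1 + 0.55·π_2 + 0.25·π_3
Solving with the normalization constraint gives π = (0.3178, 0.3798, 0.3023).
So the stationary probability of A is 0.3798.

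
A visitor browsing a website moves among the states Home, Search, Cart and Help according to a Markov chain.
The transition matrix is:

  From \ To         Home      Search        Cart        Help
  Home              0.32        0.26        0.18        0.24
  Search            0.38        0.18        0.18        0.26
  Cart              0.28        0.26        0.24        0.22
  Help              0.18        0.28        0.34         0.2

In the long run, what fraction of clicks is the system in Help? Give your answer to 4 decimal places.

Let the stationary distribution be π with π = πP and π_1 + π_2 + π_3 + π_4 = 1.
π_1 = 0.32·π_1 + 0.38·π_2 + 0.28·π_3 + 0.18·π_4
π_2 = 0.26·π_1 + 0.18·π_2 + 0.26·π_3 + 0.28·π_4
π_3 = 0.18·π_1 + 0.18·π_2 + 0.24·π_3 + 0.34·π_4
Solving with the normalization constraint gives π = (0.2931, 0.2450, 0.2308, 0.2310).
So the stationary probability of Help is 0.2310.

0.2310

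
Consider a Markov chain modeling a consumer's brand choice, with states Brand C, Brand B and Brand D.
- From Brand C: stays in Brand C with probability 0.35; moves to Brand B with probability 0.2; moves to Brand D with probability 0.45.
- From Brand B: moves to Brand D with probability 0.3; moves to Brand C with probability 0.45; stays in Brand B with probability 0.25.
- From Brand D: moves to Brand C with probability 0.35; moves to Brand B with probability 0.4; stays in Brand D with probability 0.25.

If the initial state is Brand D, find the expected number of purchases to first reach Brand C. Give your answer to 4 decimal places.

2.5989

Let t(s) be the expected number of purchases to first reach Brand C from state s, with t(Brand C) = 0. Conditioning on the first purchase:
t(Brand B) = 1 + 0.25·t(Brand B) + 0.3·t(Brand D)
t(Brand D) = 1 + 0.4·t(Brand B) + 0.25·t(Brand D)
Solving: t(Brand B) = 2.3729, t(Brand D) = 2.5989.
Expected purchases from Brand D to Brand C: 2.5989.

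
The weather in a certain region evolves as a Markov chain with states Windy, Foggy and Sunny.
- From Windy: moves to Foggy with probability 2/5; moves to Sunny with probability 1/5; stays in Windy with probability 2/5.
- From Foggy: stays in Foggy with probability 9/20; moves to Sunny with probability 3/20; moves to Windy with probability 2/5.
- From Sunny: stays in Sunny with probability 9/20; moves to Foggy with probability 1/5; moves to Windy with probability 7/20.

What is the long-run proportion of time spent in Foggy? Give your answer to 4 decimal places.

0.3701

Let the stationary distribution be π with π = πP and π_1 + π_2 + π_3 = 1.
π_1 = 0.4·π_1 + 0.4·π_2 + 0.35·π_3
π_2 = 0.4·π_1 + 0.45·π_2 + 0.2·π_3
Solving with the normalization constraint gives π = (0.3879, 0.3701, 0.2420).
So the stationary probability of Foggy is 0.3701.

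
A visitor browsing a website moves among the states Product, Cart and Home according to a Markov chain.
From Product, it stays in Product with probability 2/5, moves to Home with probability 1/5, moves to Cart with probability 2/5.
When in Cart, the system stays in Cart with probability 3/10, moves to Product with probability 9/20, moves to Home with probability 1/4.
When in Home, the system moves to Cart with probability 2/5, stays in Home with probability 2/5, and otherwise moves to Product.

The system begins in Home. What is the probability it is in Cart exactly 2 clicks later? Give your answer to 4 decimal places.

0.3600

Sum over the intermediate state after 1 click:
P = P(Home→Product)·P(Product→Cart) + P(Home→Cart)·P(Cart→Cart) + P(Home→Home)·P(Home→Cart)
  = 0.2×0.4 + 0.4×0.3 + 0.4×0.4
  = 0.0800 + 0.1200 + 0.1600 = 0.3600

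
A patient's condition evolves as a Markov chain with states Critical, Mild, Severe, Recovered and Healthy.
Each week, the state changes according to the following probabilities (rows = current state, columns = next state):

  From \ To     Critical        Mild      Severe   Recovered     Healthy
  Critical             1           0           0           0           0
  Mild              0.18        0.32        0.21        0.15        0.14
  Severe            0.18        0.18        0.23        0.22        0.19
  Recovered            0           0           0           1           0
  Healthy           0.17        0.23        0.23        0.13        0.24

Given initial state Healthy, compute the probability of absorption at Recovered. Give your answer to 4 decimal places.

0.4703

Let h(s) be the probability of absorption at Recovered starting from transient state s. Then h(Recovered) = 1 and h(Critical) = 0. By first-step analysis:
h(Mild) = 0.18·0 + 0.32·h(Mild) + 0.21·h(Severe) + 0.15·1 + 0.14·h(Healthy)
h(Severe) = 0.18·0 + 0.18·h(Mild) + 0.23·h(Severe) + 0.22·1 + 0.19·h(Healthy)
h(Healthy) = 0.17·0 + 0.23·h(Mild) + 0.23·h(Severe) + 0.13·1 + 0.24·h(Healthy)
Solving: h(Mild) = 0.4758, h(Severe) = 0.5130, h(Healthy) = 0.4703.
Starting from Healthy, the probability is 0.4703.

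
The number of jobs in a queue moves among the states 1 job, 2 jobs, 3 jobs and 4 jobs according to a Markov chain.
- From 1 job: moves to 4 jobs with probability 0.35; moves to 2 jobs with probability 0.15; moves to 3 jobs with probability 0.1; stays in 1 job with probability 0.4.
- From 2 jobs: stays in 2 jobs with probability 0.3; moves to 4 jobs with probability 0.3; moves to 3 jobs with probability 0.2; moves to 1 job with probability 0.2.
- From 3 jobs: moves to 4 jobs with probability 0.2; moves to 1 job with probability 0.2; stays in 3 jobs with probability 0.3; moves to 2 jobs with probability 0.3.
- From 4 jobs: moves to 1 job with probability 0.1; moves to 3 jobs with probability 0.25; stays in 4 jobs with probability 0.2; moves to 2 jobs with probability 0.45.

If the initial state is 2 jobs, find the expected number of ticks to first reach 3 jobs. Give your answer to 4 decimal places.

5.1906

Let t(s) be the expected number of ticks to first reach 3 jobs from state s, with t(3 jobs) = 0. Conditioning on the first tick:
t(1 job) = 1 + 0.4·t(1 job) + 0.15·t(2 jobs) + 0.35·t(4 jobs)
t(2 jobs) = 1 + 0.2·t(1 job) + 0.3·t(2 jobs) + 0.3·t(4 jobs)
t(4 jobs) = 1 + 0.1·t(1 job) + 0.45·t(2 jobs) + 0.2·t(4 jobs)
Solving: t(1 job) = 5.8211, t(2 jobs) = 5.1906, t(4 jobs) = 4.8974.
Expected ticks from 2 jobs to 3 jobs: 5.1906.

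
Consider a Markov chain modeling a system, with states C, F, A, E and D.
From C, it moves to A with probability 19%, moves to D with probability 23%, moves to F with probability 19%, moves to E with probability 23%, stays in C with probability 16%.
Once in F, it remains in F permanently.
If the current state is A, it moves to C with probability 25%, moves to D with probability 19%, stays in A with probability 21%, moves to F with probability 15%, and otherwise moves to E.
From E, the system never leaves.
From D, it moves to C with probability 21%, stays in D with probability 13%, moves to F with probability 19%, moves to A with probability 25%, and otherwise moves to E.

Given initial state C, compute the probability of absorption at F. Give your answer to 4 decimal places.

Let h(s) be the probability of absorption at F starting from transient state s. Then h(F) = 1 and h(E) = 0. By first-step analysis:
h(C) = 0.16·h(C) + 0.19·1 + 0.19·h(A) + 0.23·0 + 0.23·h(D)
h(A) = 0.25·h(C) + 0.15·1 + 0.21·h(A) + 0.2·0 + 0.19·h(D)
h(D) = 0.21·h(C) + 0.19·1 + 0.25·h(A) + 0.22·0 + 0.13·h(D)
Solving: h(C) = 0.4504, h(A) = 0.4416, h(D) = 0.4540.
Starting from C, the probability is 0.4504.

0.4504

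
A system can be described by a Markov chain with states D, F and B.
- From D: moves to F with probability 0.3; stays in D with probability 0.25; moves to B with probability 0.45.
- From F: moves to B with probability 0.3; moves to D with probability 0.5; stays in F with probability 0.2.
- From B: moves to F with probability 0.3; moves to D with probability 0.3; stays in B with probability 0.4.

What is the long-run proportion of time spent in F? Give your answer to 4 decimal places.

0.2727

Let the stationary distribution be π with π = πP and π_1 + π_2 + π_3 = 1.
π_1 = 0.25·π_1 + 0.5·π_2 + 0.3·π_3
π_2 = 0.3·π_1 + 0.2·π_2 + 0.3·π_3
Solving with the normalization constraint gives π = (0.3377, 0.2727, 0.3896).
So the stationary probability of F is 0.2727.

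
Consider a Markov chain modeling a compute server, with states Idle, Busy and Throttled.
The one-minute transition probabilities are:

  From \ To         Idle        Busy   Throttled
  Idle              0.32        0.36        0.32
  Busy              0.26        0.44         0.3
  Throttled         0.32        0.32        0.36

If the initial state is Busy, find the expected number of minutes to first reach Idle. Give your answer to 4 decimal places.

3.5823

Let t(s) be the expected number of minutes to first reach Idle from state s, with t(Idle) = 0. Conditioning on the first minute:
t(Busy) = 1 + 0.44·t(Busy) + 0.3·t(Throttled)
t(Throttled) = 1 + 0.32·t(Busy) + 0.36·t(Throttled)
Solving: t(Busy) = 3.5823, t(Throttled) = 3.3537.
Expected minutes from Busy to Idle: 3.5823.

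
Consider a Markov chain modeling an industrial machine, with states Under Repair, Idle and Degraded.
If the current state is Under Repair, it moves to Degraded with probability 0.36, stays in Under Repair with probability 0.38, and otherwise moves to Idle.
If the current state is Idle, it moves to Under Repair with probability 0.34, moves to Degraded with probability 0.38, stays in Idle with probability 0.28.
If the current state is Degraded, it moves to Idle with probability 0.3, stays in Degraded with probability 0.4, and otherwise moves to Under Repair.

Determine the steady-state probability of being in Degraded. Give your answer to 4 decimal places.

0.3809

Let the stationary distribution be π with π = πP and π_1 + π_2 + π_3 = 1.
π_1 = 0.38·π_1 + 0.34·π_2 + 0.3·π_3
π_2 = 0.26·π_1 + 0.28·π_2 + 0.3·π_3
Solving with the normalization constraint gives π = (0.3383, 0.2809, 0.3809).
So the stationary probability of Degraded is 0.3809.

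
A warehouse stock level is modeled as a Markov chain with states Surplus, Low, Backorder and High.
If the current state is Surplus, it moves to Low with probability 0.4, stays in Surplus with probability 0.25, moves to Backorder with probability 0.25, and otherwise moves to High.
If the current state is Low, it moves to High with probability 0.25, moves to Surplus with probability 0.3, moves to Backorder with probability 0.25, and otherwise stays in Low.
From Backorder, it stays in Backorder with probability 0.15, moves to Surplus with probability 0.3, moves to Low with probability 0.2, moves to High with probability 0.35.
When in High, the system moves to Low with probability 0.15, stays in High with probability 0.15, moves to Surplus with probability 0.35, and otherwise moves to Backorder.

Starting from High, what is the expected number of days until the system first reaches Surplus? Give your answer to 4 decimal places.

3.0533

Let t(s) be the expected number of days to first reach Surplus from state s, with t(Surplus) = 0. Conditioning on the first day:
t(Low) = 1 + 0.2·t(Low) + 0.25·t(Backorder) + 0.25·t(High)
t(Backorder) = 1 + 0.2·t(Low) + 0.15·t(Backorder) + 0.35·t(High)
t(High) = 1 + 0.15·t(Low) + 0.35·t(Backorder) + 0.15·t(High)
Solving: t(Low) = 3.2000, t(Backorder) = 3.1867, t(High) = 3.0533.
Expected days from High to Surplus: 3.0533.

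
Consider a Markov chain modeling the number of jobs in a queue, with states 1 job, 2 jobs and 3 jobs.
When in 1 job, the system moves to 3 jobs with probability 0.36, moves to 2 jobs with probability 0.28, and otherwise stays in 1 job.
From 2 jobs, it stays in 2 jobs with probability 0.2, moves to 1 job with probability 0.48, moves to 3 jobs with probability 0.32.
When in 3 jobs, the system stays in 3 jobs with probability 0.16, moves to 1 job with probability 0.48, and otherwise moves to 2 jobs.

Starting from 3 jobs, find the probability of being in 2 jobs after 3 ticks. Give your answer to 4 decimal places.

Propagate the distribution vector 3 ticks from 3 jobs.
After 0 ticks: (0.0000, 0.0000, 1.0000)
After 1 tick: (0.4800, 0.3600, 0.1600)
After 2 ticks: (0.4224, 0.2640, 0.3136)
After 3 ticks: (0.4293, 0.2840, 0.2867)
P(in 2 jobs after 3 ticks) = 0.2840

0.2840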